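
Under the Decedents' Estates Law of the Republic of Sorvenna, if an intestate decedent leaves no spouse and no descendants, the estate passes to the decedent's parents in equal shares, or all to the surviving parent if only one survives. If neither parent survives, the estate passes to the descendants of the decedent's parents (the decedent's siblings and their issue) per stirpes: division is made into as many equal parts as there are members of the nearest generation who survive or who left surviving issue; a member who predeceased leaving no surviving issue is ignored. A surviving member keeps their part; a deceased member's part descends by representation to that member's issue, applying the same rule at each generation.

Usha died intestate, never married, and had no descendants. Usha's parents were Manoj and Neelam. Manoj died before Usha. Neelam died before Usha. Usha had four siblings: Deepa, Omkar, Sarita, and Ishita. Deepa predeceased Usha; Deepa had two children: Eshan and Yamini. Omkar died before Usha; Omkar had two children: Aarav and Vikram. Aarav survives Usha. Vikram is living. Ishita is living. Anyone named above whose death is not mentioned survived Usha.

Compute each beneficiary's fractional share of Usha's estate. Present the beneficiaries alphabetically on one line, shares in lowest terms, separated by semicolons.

Aarav 1/8; Eshan 1/8; Ishita 1/4; Sarita 1/4; Vikram 1/8; Yamini 1/8

Neither parent survives and there are no descendants, so the estate passes to Usha's siblings and their issue per stirpes.
The estate is divided into 4 equal shares of 1/4 among Deepa, Omkar, Sarita, Ishita.
Deepa predeceased; the 1/4 allotted to Deepa's branch passes to Deepa's issue by representation.
The 1/4 is divided into 2 equal shares of 1/8 among Eshan, Yamini.
Eshan is living and takes 1/8.
Yamini is living and takes 1/8.
Omkar predeceased; the 1/4 allotted to Omkar's branch passes to Omkar's issue by representation.
The 1/4 is divided into 2 equal shares of 1/8 among Aarav, Vikram.
Aarav is living and takes 1/8.
Vikram is living and takes 1/8.
Sarita is living and takes 1/4.
Ishita is living and takes 1/4.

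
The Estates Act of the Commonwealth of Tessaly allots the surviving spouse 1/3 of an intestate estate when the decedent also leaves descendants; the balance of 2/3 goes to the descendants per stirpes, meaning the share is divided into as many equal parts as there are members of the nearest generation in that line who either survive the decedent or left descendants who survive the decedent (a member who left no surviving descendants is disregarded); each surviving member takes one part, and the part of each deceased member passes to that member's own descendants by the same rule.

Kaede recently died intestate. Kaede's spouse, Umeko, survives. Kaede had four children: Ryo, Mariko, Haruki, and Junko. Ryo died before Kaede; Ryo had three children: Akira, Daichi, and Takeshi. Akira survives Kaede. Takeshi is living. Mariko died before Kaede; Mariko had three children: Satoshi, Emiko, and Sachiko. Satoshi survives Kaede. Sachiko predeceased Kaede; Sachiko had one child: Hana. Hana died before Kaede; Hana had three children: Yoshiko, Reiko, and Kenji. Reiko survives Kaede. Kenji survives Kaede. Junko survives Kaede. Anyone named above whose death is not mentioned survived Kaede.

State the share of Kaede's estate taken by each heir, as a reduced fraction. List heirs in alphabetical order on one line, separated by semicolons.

Akira 1/18; Daichi 1/18; Emiko 1/18; Haruki 1/6; Junko 1/6; Kenji 1/54; Reiko 1/54; Satoshi 1/18; Takeshi 1/18; Umeko 1/3; Yoshiko 1/54

Umeko, as surviving spouse, takes 1/3.
The remaining 2/3 passes to Kaede's descendants per stirpes.
The 2/3 is divided into 4 equal shares of 1/6 among Ryo, Mariko, Haruki, Junko.
Ryo predeceased; the 1/6 allotted to Ryo's branch passes to Ryo's issue by representation.
The 1/6 is divided into 3 equal shares of 1/18 among Akira, Daichi, Takeshi.
Akira is living and takes 1/18.
Daichi is living and takes 1/18.
Takeshi is living and takes 1/18.
Mariko predeceased; the 1/6 allotted to Mariko's branch passes to Mariko's issue by representation.
The 1/6 is divided into 3 equal shares of 1/18 among Satoshi, Emiko, Sachiko.
Satoshi is living and takes 1/18.
Emiko is living and takes 1/18.
Sachiko predeceased; the 1/18 allotted to Sachiko's branch passes to Sachiko's issue by representation.
Hana's line is the sole branch at this level, so the full 1/18 passes to Hana's issue by representation.
The 1/18 is divided into 3 equal shares of 1/54 among Yoshiko, Reiko, Kenji.
Yoshiko is living and takes 1/54.
Reiko is living and takes 1/54.
Kenji is living and takes 1/54.
Haruki is living and takes 1/6.
Junko is living and takes 1/6.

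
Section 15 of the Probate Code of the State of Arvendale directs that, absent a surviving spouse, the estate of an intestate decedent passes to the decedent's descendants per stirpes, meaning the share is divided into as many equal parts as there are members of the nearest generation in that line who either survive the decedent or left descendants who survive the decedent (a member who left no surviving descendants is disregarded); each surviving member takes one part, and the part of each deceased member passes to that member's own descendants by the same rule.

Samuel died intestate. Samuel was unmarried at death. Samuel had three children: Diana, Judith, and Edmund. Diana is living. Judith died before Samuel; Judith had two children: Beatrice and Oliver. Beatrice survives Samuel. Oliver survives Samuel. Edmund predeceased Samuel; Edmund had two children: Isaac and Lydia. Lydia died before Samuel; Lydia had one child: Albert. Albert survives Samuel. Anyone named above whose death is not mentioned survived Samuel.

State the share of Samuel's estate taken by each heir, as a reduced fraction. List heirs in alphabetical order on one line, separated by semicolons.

Albert 1/6; Beatrice 1/6; Diana 1/3; Isaac 1/6; Oliver 1/6

There is no surviving spouse, so the entire estate passes to Samuel's descendants per stirpes.
The estate is divided into 3 equal shares of 1/3 among Diana, Judith, Edmund.
Diana is living and takes 1/3.
Judith predeceased; the 1/3 allotted to Judith's branch passes to Judith's issue by representation.
The 1/3 is divided into 2 equal shares of 1/6 among Beatrice, Oliver.
Beatrice is living and takes 1/6.
Oliver is living and takes 1/6.
Edmund predeceased; the 1/3 allotted to Edmund's branch passes to Edmund's issue by representation.
The 1/3 is divided into 2 equal shares of 1/6 among Isaac, Lydia.
Isaac is living and takes 1/6.
Lydia predeceased; the 1/6 allotted to Lydia's branch passes to Lydia's issue by representation.
Albert is the sole taker at this level and receives the full 1/6.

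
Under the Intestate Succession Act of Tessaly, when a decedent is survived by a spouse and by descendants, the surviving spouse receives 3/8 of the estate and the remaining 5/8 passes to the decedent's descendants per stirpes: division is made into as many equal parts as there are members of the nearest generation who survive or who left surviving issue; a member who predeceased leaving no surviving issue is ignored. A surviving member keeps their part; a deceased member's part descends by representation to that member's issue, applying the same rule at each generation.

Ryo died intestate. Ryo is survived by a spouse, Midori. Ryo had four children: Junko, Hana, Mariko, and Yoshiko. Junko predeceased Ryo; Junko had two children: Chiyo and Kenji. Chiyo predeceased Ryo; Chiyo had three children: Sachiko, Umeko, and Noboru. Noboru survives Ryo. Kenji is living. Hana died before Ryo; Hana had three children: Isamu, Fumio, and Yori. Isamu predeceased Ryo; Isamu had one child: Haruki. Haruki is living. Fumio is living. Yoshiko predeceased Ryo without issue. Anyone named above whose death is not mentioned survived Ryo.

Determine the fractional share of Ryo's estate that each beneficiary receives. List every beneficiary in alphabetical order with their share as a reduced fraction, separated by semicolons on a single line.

Midori, as surviving spouse, takes 3/8.
The remaining 5/8 passes to Ryo's descendants per stirpes.
Yoshiko left no surviving issue, so that branch lapses and is disregarded.
The 5/8 is divided into 3 equal shares of 5/24 among Junko, Hana, Mariko.
Junko predeceased; the 5/24 allotted to Junko's branch passes to Junko's issue by representation.
The 5/24 is divided into 2 equal shares of 5/48 among Chiyo, Kenji.
Chiyo predeceased; the 5/48 allotted to Chiyo's branch passes to Chiyo's issue by representation.
The 5/48 is divided into 3 equal shares of 5/144 among Sachiko, Umeko, Noboru.
Sachiko is living and takes 5/144.
Umeko is living and takes 5/144.
Noboru is living and takes 5/144.
Kenji is living and takes 5/48.
Hana predeceased; the 5/24 allotted to Hana's branch passes to Hana's issue by representation.
The 5/24 is divided into 3 equal shares of 5/72 among Isamu, Fumio, Yori.
Isamu predeceased; the 5/72 allotted to Isamu's branch passes to Isamu's issue by representation.
Haruki is the sole taker at this level and receives the full 5/72.
Fumio is living and takes 5/72.
Yori is living and takes 5/72.
Mariko is living and takes 5/24.

Fumio 5/72; Haruki 5/72; Kenji 5/48; Mariko 5/24; Midori 3/8; Noboru 5/144; Sachiko 5/144; Umeko 5/144; Yori 5/72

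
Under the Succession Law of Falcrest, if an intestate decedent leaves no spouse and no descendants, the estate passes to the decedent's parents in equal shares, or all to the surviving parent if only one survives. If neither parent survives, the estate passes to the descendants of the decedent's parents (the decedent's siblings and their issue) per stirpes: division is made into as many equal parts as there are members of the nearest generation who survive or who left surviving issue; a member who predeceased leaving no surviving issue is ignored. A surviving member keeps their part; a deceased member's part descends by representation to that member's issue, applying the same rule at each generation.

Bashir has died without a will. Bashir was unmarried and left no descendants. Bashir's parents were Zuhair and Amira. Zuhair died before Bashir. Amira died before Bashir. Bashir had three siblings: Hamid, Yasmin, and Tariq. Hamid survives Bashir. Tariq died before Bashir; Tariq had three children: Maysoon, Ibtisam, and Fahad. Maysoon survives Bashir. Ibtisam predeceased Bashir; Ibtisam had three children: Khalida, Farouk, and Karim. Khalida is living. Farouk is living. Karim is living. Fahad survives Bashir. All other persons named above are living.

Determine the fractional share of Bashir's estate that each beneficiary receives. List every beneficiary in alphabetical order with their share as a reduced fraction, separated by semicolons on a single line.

Neither parent survives and there are no descendants, so the estate passes to Bashir's siblings and their issue per stirpes.
The estate is divided into 3 equal shares of 1/3 among Hamid, Yasmin, Tariq.
Hamid is living and takes 1/3.
Yasmin is living and takes 1/3.
Tariq predeceased; the 1/3 allotted to Tariq's branch passes to Tariq's issue by representation.
The 1/3 is divided into 3 equal shares of 1/9 among Maysoon, Ibtisam, Fahad.
Maysoon is living and takes 1/9.
Ibtisam predeceased; the 1/9 allotted to Ibtisam's branch passes to Ibtisam's issue by representation.
The 1/9 is divided into 3 equal shares of 1/27 among Khalida, Farouk, Karim.
Khalida is living and takes 1/27.
Farouk is living and takes 1/27.
Karim is living and takes 1/27.
Fahad is living and takes 1/9.

Fahad 1/9; Farouk 1/27; Hamid 1/3; Karim 1/27; Khalida 1/27; Maysoon 1/9; Yasmin 1/3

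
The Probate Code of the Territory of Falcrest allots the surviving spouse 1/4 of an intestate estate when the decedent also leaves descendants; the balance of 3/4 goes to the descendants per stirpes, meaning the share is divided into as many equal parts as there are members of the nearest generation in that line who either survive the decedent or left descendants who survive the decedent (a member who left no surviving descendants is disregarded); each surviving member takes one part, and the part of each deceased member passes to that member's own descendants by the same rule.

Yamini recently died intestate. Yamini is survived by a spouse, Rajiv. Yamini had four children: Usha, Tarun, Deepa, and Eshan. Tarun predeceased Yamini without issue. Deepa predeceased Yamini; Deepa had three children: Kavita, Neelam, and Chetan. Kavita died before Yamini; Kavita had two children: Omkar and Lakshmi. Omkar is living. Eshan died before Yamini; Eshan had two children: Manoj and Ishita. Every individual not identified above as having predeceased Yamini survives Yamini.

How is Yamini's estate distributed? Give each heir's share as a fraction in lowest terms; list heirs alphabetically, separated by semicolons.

Chetan 1/12; Ishita 1/8; Lakshmi 1/24; Manoj 1/8; Neelam 1/12; Omkar 1/24; Rajiv 1/4; Usha 1/4

Rajiv, as surviving spouse, takes 1/4.
The remaining 3/4 passes to Yamini's descendants per stirpes.
Tarun left no surviving issue, so that branch lapses and is disregarded.
The 3/4 is divided into 3 equal shares of 1/4 among Usha, Deepa, Eshan.
Usha is living and takes 1/4.
Deepa predeceased; the 1/4 allotted to Deepa's branch passes to Deepa's issue by representation.
The 1/4 is divided into 3 equal shares of 1/12 among Kavita, Neelam, Chetan.
Kavita predeceased; the 1/12 allotted to Kavita's branch passes to Kavita's issue by representation.
The 1/12 is divided into 2 equal shares of 1/24 among Omkar, Lakshmi.
Omkar is living and takes 1/24.
Lakshmi is living and takes 1/24.
Neelam is living and takes 1/12.
Chetan is living and takes 1/12.
Eshan predeceased; the 1/4 allotted to Eshan's branch passes to Eshan's issue by representation.
The 1/4 is divided into 2 equal shares of 1/8 among Manoj, Ishita.
Manoj is living and takes 1/8.
Ishita is living and takes 1/8.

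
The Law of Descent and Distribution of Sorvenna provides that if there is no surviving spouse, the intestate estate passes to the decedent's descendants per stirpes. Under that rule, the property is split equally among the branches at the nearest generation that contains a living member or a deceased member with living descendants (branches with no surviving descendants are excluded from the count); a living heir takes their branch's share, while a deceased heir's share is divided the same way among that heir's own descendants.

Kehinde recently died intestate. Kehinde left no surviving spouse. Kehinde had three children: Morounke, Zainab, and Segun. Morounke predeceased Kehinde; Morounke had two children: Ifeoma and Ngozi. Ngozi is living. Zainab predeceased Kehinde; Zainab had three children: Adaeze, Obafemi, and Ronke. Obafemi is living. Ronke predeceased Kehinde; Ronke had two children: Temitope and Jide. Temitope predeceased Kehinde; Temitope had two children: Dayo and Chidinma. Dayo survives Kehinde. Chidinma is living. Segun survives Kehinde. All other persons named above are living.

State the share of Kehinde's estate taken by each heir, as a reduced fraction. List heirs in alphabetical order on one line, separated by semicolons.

Adaeze 1/9; Chidinma 1/36; Dayo 1/36; Ifeoma 1/6; Jide 1/18; Ngozi 1/6; Obafemi 1/9; Segun 1/3

There is no surviving spouse, so the entire estate passes to Kehinde's descendants per stirpes.
The estate is divided into 3 equal shares of 1/3 among Morounke, Zainab, Segun.
Morounke predeceased; the 1/3 allotted to Morounke's branch passes to Morounke's issue by representation.
The 1/3 is divided into 2 equal shares of 1/6 among Ifeoma, Ngozi.
Ifeoma is living and takes 1/6.
Ngozi is living and takes 1/6.
Zainab predeceased; the 1/3 allotted to Zainab's branch passes to Zainab's issue by representation.
The 1/3 is divided into 3 equal shares of 1/9 among Adaeze, Obafemi, Ronke.
Adaeze is living and takes 1/9.
Obafemi is living and takes 1/9.
Ronke predeceased; the 1/9 allotted to Ronke's branch passes to Ronke's issue by representation.
The 1/9 is divided into 2 equal shares of 1/18 among Temitope, Jide.
Temitope predeceased; the 1/18 allotted to Temitope's branch passes to Temitope's issue by representation.
The 1/18 is divided into 2 equal shares of 1/36 among Dayo, Chidinma.
Dayo is living and takes 1/36.
Chidinma is living and takes 1/36.
Jide is living and takes 1/18.
Segun is living and takes 1/3.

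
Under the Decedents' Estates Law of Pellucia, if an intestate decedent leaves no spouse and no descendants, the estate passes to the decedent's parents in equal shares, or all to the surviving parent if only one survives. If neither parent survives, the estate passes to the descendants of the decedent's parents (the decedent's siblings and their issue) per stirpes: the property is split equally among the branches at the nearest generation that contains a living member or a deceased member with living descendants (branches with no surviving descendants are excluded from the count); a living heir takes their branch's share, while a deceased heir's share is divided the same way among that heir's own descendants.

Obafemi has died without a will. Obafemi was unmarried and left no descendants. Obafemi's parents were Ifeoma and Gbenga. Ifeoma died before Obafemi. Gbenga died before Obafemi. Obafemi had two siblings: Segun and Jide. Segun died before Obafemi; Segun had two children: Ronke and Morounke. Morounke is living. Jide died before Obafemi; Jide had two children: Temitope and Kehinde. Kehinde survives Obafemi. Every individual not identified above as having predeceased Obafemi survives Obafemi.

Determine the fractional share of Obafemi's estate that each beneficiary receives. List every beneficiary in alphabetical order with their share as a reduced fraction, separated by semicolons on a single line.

Neither parent survives and there are no descendants, so the estate passes to Obafemi's siblings and their issue per stirpes.
The estate is divided into 2 equal shares of 1/2 among Segun, Jide.
Segun predeceased; the 1/2 allotted to Segun's branch passes to Segun's issue by representation.
The 1/2 is divided into 2 equal shares of 1/4 among Ronke, Morounke.
Ronke is living and takes 1/4.
Morounke is living and takes 1/4.
Jide predeceased; the 1/2 allotted to Jide's branch passes to Jide's issue by representation.
The 1/2 is divided into 2 equal shares of 1/4 among Temitope, Kehinde.
Temitope is living and takes 1/4.
Kehinde is living and takes 1/4.

Kehinde 1/4; Morounke 1/4; Ronke 1/4; Temitope 1/4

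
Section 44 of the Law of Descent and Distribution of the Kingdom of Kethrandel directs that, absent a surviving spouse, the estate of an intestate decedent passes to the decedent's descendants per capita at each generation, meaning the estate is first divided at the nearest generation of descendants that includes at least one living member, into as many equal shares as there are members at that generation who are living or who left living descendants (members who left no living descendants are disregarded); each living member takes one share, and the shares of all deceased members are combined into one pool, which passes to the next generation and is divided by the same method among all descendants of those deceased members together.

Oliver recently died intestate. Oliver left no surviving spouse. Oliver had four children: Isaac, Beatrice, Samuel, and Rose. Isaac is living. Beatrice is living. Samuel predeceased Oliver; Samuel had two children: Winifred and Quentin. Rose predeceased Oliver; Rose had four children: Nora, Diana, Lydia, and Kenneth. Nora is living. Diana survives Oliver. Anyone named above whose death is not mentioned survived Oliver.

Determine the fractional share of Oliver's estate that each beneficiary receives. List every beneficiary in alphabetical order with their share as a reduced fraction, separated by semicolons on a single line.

Beatrice 1/4; Diana 1/12; Isaac 1/4; Kenneth 1/12; Lydia 1/12; Nora 1/12; Quentin 1/12; Winifred 1/12

There is no surviving spouse, so the entire estate passes to Oliver's descendants per capita at each generation.
At generation 1 (Isaac, Beatrice, Samuel, Rose) there are 4 shares of (1)/4 = 1/4 each.
Living: Isaac and Beatrice — each takes 1/4.
Deceased: Samuel and Rose. Their combined 1/2 is pooled and carried to generation 2.
At generation 2 (Winifred, Quentin, Nora, Diana, Lydia, Kenneth) there are 6 shares of (1/2)/6 = 1/12 each.
Living: Winifred, Quentin, Nora, Diana, Lydia, and Kenneth — each takes 1/12.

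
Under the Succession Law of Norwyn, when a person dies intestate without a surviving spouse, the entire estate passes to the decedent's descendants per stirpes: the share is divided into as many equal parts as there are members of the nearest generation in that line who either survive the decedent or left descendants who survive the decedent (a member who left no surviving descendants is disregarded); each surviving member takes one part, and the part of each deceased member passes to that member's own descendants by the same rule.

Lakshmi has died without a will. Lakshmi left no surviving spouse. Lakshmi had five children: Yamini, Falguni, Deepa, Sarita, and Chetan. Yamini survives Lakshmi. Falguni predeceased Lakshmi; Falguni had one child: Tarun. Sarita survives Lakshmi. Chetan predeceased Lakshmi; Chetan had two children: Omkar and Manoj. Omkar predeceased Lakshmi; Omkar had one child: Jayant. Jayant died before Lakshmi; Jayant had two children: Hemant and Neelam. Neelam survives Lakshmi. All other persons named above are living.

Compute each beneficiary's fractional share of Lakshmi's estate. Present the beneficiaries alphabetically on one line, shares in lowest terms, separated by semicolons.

There is no surviving spouse, so the entire estate passes to Lakshmi's descendants per stirpes.
The estate is divided into 5 equal shares of 1/5 among Yamini, Falguni, Deepa, Sarita, Chetan.
Yamini is living and takes 1/5.
Falguni predeceased; the 1/5 allotted to Falguni's branch passes to Falguni's issue by representation.
Tarun is the sole taker at this level and receives the full 1/5.
Deepa is living and takes 1/5.
Sarita is living and takes 1/5.
Chetan predeceased; the 1/5 allotted to Chetan's branch passes to Chetan's issue by representation.
The 1/5 is divided into 2 equal shares of 1/10 among Omkar, Manoj.
Omkar predeceased; the 1/10 allotted to Omkar's branch passes to Omkar's issue by representation.
Jayant's line is the sole branch at this level, so the full 1/10 passes to Jayant's issue by representation.
The 1/10 is divided into 2 equal shares of 1/20 among Hemant, Neelam.
Hemant is living and takes 1/20.
Neelam is living and takes 1/20.
Manoj is living and takes 1/10.

Deepa 1/5; Hemant 1/20; Manoj 1/10; Neelam 1/20; Sarita 1/5; Tarun 1/5; Yamini 1/5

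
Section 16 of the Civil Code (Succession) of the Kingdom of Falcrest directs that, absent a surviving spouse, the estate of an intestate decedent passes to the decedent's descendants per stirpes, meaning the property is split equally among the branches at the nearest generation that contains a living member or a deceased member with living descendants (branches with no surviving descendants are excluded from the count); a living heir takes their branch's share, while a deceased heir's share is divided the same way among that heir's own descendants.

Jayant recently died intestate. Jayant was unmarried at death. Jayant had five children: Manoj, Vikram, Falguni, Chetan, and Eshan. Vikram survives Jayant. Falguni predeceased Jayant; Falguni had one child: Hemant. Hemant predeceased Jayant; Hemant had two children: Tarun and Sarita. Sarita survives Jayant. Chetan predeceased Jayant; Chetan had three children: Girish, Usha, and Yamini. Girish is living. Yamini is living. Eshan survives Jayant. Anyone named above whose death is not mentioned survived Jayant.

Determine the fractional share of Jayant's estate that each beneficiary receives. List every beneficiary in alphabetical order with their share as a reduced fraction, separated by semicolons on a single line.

Eshan 1/5; Girish 1/15; Manoj 1/5; Sarita 1/10; Tarun 1/10; Usha 1/15; Vikram 1/5; Yamini 1/15

There is no surviving spouse, so the entire estate passes to Jayant's descendants per stirpes.
The estate is divided into 5 equal shares of 1/5 among Manoj, Vikram, Falguni, Chetan, Eshan.
Manoj is living and takes 1/5.
Vikram is living and takes 1/5.
Falguni predeceased; the 1/5 allotted to Falguni's branch passes to Falguni's issue by representation.
Hemant's line is the sole branch at this level, so the full 1/5 passes to Hemant's issue by representation.
The 1/5 is divided into 2 equal shares of 1/10 among Tarun, Sarita.
Tarun is living and takes 1/10.
Sarita is living and takes 1/10.
Chetan predeceased; the 1/5 allotted to Chetan's branch passes to Chetan's issue by representation.
The 1/5 is divided into 3 equal shares of 1/15 among Girish, Usha, Yamini.
Girish is living and takes 1/15.
Usha is living and takes 1/15.
Yamini is living and takes 1/15.
Eshan is living and takes 1/5.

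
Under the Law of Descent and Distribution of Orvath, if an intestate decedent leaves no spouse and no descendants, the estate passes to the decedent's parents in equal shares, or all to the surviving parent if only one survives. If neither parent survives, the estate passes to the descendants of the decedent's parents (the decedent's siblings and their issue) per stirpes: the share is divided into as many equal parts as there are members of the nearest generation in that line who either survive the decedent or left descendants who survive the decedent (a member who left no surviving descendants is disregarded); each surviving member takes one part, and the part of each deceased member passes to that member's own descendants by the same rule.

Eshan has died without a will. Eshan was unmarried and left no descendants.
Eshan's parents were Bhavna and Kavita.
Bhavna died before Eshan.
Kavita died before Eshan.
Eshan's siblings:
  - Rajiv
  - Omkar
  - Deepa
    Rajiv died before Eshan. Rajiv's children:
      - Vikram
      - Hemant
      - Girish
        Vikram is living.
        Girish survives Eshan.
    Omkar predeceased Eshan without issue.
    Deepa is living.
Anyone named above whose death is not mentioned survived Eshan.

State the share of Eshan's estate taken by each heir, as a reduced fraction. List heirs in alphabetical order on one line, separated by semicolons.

Neither parent survives and there are no descendants, so the estate passes to Eshan's siblings and their issue per stirpes.
Omkar left no surviving issue, so that branch lapses and is disregarded.
The estate is divided into 2 equal shares of 1/2 among Rajiv, Deepa.
Rajiv predeceased; the 1/2 allotted to Rajiv's branch passes to Rajiv's issue by representation.
The 1/2 is divided into 3 equal shares of 1/6 among Vikram, Hemant, Girish.
Vikram is living and takes 1/6.
Hemant is living and takes 1/6.
Girish is living and takes 1/6.
Deepa is living and takes 1/2.

Deepa 1/2; Girish 1/6; Hemant 1/6; Vikram 1/6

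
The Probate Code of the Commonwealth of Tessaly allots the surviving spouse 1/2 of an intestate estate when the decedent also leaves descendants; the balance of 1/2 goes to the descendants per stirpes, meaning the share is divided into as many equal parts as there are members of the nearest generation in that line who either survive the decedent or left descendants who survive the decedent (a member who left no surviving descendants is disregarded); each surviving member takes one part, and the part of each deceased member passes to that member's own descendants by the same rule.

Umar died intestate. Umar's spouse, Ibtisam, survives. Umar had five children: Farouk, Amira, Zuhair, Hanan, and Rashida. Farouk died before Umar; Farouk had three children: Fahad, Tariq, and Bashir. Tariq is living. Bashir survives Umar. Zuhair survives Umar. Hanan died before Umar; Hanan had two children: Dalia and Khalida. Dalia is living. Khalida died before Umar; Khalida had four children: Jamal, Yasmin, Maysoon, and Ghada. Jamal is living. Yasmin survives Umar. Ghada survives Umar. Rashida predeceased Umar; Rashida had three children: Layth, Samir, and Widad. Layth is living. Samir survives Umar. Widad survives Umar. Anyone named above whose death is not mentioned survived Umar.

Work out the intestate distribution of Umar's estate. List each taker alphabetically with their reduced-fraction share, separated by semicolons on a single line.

Amira 1/10; Bashir 1/30; Dalia 1/20; Fahad 1/30; Ghada 1/80; Ibtisam 1/2; Jamal 1/80; Layth 1/30; Maysoon 1/80; Samir 1/30; Tariq 1/30; Widad 1/30; Yasmin 1/80; Zuhair 1/10

Ibtisam, as surviving spouse, takes 1/2.
The remaining 1/2 passes to Umar's descendants per stirpes.
The 1/2 is divided into 5 equal shares of 1/10 among Farouk, Amira, Zuhair, Hanan, Rashida.
Farouk predeceased; the 1/10 allotted to Farouk's branch passes to Farouk's issue by representation.
The 1/10 is divided into 3 equal shares of 1/30 among Fahad, Tariq, Bashir.
Fahad is living and takes 1/30.
Tariq is living and takes 1/30.
Bashir is living and takes 1/30.
Amira is living and takes 1/10.
Zuhair is living and takes 1/10.
Hanan predeceased; the 1/10 allotted to Hanan's branch passes to Hanan's issue by representation.
The 1/10 is divided into 2 equal shares of 1/20 among Dalia, Khalida.
Dalia is living and takes 1/20.
Khalida predeceased; the 1/20 allotted to Khalida's branch passes to Khalida's issue by representation.
The 1/20 is divided into 4 equal shares of 1/80 among Jamal, Yasmin, Maysoon, Ghada.
Jamal is living and takes 1/80.
Yasmin is living and takes 1/80.
Maysoon is living and takes 1/80.
Ghada is living and takes 1/80.
Rashida predeceased; the 1/10 allotted to Rashida's branch passes to Rashida's issue by representation.
The 1/10 is divided into 3 equal shares of 1/30 among Layth, Samir, Widad.
Layth is living and takes 1/30.
Samir is living and takes 1/30.
Widad is living and takes 1/30.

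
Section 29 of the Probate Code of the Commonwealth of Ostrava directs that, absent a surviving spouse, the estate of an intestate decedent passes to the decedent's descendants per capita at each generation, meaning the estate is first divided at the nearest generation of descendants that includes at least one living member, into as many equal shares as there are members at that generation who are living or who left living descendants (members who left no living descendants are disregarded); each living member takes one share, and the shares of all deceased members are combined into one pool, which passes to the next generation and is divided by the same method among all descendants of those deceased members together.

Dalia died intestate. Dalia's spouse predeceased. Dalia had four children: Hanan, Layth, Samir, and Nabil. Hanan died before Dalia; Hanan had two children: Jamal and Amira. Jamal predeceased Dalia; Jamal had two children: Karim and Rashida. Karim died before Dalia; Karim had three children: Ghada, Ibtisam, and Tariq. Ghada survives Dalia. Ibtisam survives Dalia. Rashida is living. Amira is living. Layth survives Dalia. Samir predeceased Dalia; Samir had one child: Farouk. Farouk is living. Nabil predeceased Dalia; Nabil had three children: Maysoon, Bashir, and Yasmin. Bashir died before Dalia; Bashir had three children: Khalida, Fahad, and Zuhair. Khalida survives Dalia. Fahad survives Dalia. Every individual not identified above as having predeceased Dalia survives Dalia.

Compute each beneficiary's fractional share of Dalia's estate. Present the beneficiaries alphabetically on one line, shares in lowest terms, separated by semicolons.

Amira 1/8; Fahad 1/20; Farouk 1/8; Ghada 1/60; Ibtisam 1/60; Khalida 1/20; Layth 1/4; Maysoon 1/8; Rashida 1/20; Tariq 1/60; Yasmin 1/8; Zuhair 1/20

There is no surviving spouse, so the entire estate passes to Dalia's descendants per capita at each generation.
At generation 1 (Hanan, Layth, Samir, Nabil) there are 4 shares of (1)/4 = 1/4 each.
Living: Layth — each takes 1/4.
Deceased: Hanan, Samir, and Nabil. Their combined 3/4 is pooled and carried to generation 2.
At generation 2 (Jamal, Amira, Farouk, Maysoon, Bashir, Yasmin) there are 6 shares of (3/4)/6 = 1/8 each.
Living: Amira, Farouk, Maysoon, and Yasmin — each takes 1/8.
Deceased: Jamal and Bashir. Their combined 1/4 is pooled and carried to generation 3.
At generation 3 (Karim, Rashida, Khalida, Fahad, Zuhair) there are 5 shares of (1/4)/5 = 1/20 each.
Living: Rashida, Khalida, Fahad, and Zuhair — each takes 1/20.
Deceased: Karim. That 1/20 share is carried to generation 4.
At generation 4 (Ghada, Ibtisam, Tariq) there are 3 shares of (1/20)/3 = 1/60 each.
Living: Ghada, Ibtisam, and Tariq — each takes 1/60.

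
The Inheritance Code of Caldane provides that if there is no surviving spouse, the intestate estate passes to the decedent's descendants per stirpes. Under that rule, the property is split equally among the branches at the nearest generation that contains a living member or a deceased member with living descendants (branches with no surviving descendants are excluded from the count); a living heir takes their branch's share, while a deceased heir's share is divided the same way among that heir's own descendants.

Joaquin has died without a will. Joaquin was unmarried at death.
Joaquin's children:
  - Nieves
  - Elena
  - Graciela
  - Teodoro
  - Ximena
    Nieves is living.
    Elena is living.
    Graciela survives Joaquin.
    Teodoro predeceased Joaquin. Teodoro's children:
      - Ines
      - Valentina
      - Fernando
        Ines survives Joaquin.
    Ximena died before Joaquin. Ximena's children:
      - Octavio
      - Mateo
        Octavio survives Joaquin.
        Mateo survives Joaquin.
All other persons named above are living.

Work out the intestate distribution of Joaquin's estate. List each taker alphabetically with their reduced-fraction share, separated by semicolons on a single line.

There is no surviving spouse, so the entire estate passes to Joaquin's descendants per stirpes.
The estate is divided into 5 equal shares of 1/5 among Nieves, Elena, Graciela, Teodoro, Ximena.
Nieves is living and takes 1/5.
Elena is living and takes 1/5.
Graciela is living and takes 1/5.
Teodoro predeceased; the 1/5 allotted to Teodoro's branch passes to Teodoro's issue by representation.
The 1/5 is divided into 3 equal shares of 1/15 among Ines, Valentina, Fernando.
Ines is living and takes 1/15.
Valentina is living and takes 1/15.
Fernando is living and takes 1/15.
Ximena predeceased; the 1/5 allotted to Ximena's branch passes to Ximena's issue by representation.
The 1/5 is divided into 2 equal shares of 1/10 among Octavio, Mateo.
Octavio is living and takes 1/10.
Mateo is living and takes 1/10.

Elena 1/5; Fernando 1/15; Graciela 1/5; Ines 1/15; Mateo 1/10; Nieves 1/5; Octavio 1/10; Valentina 1/15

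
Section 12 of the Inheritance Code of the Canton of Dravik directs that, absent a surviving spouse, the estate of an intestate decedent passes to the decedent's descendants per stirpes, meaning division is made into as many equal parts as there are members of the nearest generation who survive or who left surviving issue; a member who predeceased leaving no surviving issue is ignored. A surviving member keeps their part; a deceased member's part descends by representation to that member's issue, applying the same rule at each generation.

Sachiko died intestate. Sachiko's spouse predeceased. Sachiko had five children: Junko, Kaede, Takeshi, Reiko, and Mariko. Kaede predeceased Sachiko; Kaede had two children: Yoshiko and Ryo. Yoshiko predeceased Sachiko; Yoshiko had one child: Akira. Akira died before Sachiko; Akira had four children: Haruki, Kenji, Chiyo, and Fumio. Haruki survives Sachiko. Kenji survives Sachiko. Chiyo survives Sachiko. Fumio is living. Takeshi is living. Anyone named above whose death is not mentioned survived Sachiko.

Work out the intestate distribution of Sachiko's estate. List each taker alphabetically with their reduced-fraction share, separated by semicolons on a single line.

Chiyo 1/40; Fumio 1/40; Haruki 1/40; Junko 1/5; Kenji 1/40; Mariko 1/5; Reiko 1/5; Ryo 1/10; Takeshi 1/5

There is no surviving spouse, so the entire estate passes to Sachiko's descendants per stirpes.
The estate is divided into 5 equal shares of 1/5 among Junko, Kaede, Takeshi, Reiko, Mariko.
Junko is living and takes 1/5.
Kaede predeceased; the 1/5 allotted to Kaede's branch passes to Kaede's issue by representation.
The 1/5 is divided into 2 equal shares of 1/10 among Yoshiko, Ryo.
Yoshiko predeceased; the 1/10 allotted to Yoshiko's branch passes to Yoshiko's issue by representation.
Akira's line is the sole branch at this level, so the full 1/10 passes to Akira's issue by representation.
The 1/10 is divided into 4 equal shares of 1/40 among Haruki, Kenji, Chiyo, Fumio.
Haruki is living and takes 1/40.
Kenji is living and takes 1/40.
Chiyo is living and takes 1/40.
Fumio is living and takes 1/40.
Ryo is living and takes 1/10.
Takeshi is living and takes 1/5.
Reiko is living and takes 1/5.
Mariko is living and takes 1/5.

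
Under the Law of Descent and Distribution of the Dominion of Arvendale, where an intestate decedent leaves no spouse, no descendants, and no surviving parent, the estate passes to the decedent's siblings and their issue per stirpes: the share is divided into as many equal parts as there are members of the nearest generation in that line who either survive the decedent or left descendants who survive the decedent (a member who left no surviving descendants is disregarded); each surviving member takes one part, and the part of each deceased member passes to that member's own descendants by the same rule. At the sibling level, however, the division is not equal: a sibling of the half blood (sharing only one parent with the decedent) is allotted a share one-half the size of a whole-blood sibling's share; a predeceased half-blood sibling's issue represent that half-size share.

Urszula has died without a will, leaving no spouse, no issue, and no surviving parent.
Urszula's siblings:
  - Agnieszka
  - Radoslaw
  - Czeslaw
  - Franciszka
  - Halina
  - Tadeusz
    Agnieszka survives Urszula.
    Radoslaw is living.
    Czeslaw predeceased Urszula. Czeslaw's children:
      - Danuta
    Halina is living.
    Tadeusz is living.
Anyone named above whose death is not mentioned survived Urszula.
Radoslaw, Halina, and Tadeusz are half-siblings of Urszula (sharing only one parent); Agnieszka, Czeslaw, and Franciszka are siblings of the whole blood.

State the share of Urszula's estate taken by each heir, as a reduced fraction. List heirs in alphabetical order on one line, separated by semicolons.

No spouse, descendants, or parent survives, so the estate passes to Urszula's siblings per stirpes.
Half-blood siblings count for one-half the weight of whole-blood siblings at the initial division.
Dividing 1 in proportion to weights (total weight 9/2): Agnieszka (weight 1) → 2/9; Radoslaw (weight 1/2) → 1/9; Czeslaw (weight 1) → 2/9; Franciszka (weight 1) → 2/9; Halina (weight 1/2) → 1/9; Tadeusz (weight 1/2) → 1/9.
Agnieszka is living and takes 2/9.
Radoslaw is living and takes 1/9.
Czeslaw predeceased; the 2/9 allotted to Czeslaw's branch passes to Czeslaw's issue by representation.
Danuta is the sole taker at this level and receives the full 2/9.
Franciszka is living and takes 2/9.
Halina is living and takes 1/9.
Tadeusz is living and takes 1/9.

Agnieszka 2/9; Danuta 2/9; Franciszka 2/9; Halina 1/9; Radoslaw 1/9; Tadeusz 1/9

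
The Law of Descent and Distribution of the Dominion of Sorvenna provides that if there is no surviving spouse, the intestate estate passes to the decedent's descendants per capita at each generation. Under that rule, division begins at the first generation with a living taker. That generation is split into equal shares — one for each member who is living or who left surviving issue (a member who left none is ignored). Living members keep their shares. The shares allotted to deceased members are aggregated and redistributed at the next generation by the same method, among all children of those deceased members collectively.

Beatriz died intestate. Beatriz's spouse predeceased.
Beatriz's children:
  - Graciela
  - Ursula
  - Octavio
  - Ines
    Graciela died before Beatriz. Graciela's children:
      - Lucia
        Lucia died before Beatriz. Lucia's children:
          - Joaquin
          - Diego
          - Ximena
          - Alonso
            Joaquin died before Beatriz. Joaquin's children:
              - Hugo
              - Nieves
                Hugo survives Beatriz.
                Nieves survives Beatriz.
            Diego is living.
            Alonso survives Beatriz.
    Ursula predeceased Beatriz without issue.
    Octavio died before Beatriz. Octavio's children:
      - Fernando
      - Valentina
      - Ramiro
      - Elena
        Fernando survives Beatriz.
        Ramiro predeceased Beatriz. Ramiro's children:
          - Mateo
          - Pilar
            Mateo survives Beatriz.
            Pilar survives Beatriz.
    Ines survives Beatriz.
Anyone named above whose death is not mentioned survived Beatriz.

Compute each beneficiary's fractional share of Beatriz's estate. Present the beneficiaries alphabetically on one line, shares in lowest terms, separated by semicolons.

Alonso 2/45; Diego 2/45; Elena 2/15; Fernando 2/15; Hugo 1/45; Ines 1/3; Mateo 2/45; Nieves 1/45; Pilar 2/45; Valentina 2/15; Ximena 2/45

There is no surviving spouse, so the entire estate passes to Beatriz's descendants per capita at each generation.
At generation 1 (Graciela, Octavio, Ines) there are 3 shares of (1)/3 = 1/3 each.
Living: Ines — each takes 1/3.
Deceased: Graciela and Octavio. Their combined 2/3 is pooled and carried to generation 2.
At generation 2 (Lucia, Fernando, Valentina, Ramiro, Elena) there are 5 shares of (2/3)/5 = 2/15 each.
Living: Fernando, Valentina, and Elena — each takes 2/15.
Deceased: Lucia and Ramiro. Their combined 4/15 is pooled and carried to generation 3.
At generation 3 (Joaquin, Diego, Ximena, Alonso, Mateo, Pilar) there are 6 shares of (4/15)/6 = 2/45 each.
Living: Diego, Ximena, Alonso, Mateo, and Pilar — each takes 2/45.
Deceased: Joaquin. That 2/45 share is carried to generation 4.
At generation 4 (Hugo, Nieves) there are 2 shares of (2/45)/2 = 1/45 each.
Living: Hugo and Nieves — each takes 1/45.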